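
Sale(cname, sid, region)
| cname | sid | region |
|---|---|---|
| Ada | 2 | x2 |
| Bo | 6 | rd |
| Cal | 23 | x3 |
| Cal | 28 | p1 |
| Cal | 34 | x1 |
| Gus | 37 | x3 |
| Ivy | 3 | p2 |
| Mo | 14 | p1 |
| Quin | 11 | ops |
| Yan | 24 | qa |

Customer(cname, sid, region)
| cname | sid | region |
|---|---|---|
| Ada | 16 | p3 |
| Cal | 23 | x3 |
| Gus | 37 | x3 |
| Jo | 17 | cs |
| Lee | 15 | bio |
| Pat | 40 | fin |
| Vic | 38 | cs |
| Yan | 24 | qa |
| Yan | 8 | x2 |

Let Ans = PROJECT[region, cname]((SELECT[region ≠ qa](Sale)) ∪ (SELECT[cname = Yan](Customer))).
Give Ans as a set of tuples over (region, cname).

{(ops, Quin), (p1, Cal), (p1, Mo), (p2, Ivy), (qa, Yan), (rd, Bo), (x1, Cal), (x2, Ada), (x2, Yan), (x3, Cal), (x3, Gus)}

Selection region ≠ qa: {(Ada, 2, x2), (Bo, 6, rd), (Cal, 23, x3), (Cal, 28, p1), (Cal, 34, x1), (Gus, 37, x3), (Ivy, 3, p2), (Mo, 14, p1), (Quin, 11, ops)}
Selection cname = Yan: {(Yan, 24, qa), (Yan, 8, x2)}
Set union of the two operands is {(Ada, 2, x2), (Bo, 6, rd), (Cal, 23, x3), (Cal, 28, p1), (Cal, 34, x1), (Gus, 37, x3), (Ivy, 3, p2), (Mo, 14, p1), (Quin, 11, ops), (Yan, 24, qa), (Yan, 8, x2)}.
π_{region, cname} gives {(ops, Quin), (p1, Cal), (p1, Mo), (p2, Ivy), (qa, Yan), (rd, Bo), (x1, Cal), (x2, Ada), (x2, Yan), (x3, Cal), (x3, Gus)}.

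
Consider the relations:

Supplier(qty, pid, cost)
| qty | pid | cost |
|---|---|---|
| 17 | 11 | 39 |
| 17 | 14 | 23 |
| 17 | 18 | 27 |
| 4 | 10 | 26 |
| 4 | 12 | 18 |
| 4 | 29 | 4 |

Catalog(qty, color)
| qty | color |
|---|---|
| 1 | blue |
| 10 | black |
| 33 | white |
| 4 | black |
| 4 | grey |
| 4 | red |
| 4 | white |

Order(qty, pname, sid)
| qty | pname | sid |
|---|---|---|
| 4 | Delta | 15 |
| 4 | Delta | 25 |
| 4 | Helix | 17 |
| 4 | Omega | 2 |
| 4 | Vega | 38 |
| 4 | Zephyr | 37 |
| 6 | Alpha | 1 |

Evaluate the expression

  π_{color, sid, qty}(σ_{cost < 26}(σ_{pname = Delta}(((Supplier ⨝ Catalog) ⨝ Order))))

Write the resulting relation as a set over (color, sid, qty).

{(black, 15, 4), (black, 25, 4), (grey, 15, 4), (grey, 25, 4), (red, 15, 4), (red, 25, 4), (white, 15, 4), (white, 25, 4)}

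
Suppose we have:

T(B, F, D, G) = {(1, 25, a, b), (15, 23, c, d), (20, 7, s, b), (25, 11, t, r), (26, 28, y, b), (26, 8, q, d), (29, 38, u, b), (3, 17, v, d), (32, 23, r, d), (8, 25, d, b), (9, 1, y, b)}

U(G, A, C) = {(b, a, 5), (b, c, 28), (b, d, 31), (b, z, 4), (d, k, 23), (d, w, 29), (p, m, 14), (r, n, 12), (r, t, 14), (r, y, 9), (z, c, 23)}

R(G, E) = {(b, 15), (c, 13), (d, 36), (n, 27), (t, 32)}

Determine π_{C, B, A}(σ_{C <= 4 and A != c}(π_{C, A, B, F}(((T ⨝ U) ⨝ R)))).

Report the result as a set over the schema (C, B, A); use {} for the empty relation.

{(4, 1, z), (4, 20, z), (4, 26, z), (4, 29, z), (4, 8, z), (4, 9, z)}

Natural join on G: {(1, 25, a, b, a, 5), (1, 25, a, b, c, 28), (1, 25, a, b, d, 31), (1, 25, a, b, z, 4), (15, 23, c, d, k, 23), (15, 23, c, d, w, 29), (20, 7, s, b, a, 5), (20, 7, s, b, c, 28), (20, 7, s, b, d, 31), (20, 7, s, b, z, 4), (25, 11, t, r, n, 12), (25, 11, t, r, t, 14), (25, 11, t, r, y, 9), (26, 28, y, b, a, 5), (26, 28, y, b, c, 28), (26, 28, y, b, d, 31), (26, 28, y, b, z, 4), (26, 8, q, d, k, 23), (26, 8, q, d, w, 29), (29, 38, u, b, a, 5), (29, 38, u, b, c, 28), (29, 38, u, b, d, 31), (29, 38, u, b, z, 4), (3, 17, v, d, k, 23), (3, 17, v, d, w, 29), (32, 23, r, d, k, 23), (32, 23, r, d, w, 29), (8, 25, d, b, a, 5), (8, 25, d, b, c, 28), (8, 25, d, b, d, 31), (8, 25, d, b, z, 4), (9, 1, y, b, a, 5), (9, 1, y, b, c, 28), (9, 1, y, b, d, 31), (9, 1, y, b, z, 4)}
Natural join on G: {(1, 25, a, b, a, 5, 15), (1, 25, a, b, c, 28, 15), (1, 25, a, b, d, 31, 15), (1, 25, a, b, z, 4, 15), (15, 23, c, d, k, 23, 36), (15, 23, c, d, w, 29, 36), (20, 7, s, b, a, 5, 15), (20, 7, s, b, c, 28, 15), (20, 7, s, b, d, 31, 15), (20, 7, s, b, z, 4, 15), (26, 28, y, b, a, 5, 15), (26, 28, y, b, c, 28, 15), (26, 28, y, b, d, 31, 15), (26, 28, y, b, z, 4, 15), (26, 8, q, d, k, 23, 36), (26, 8, q, d, w, 29, 36), (29, 38, u, b, a, 5, 15), (29, 38, u, b, c, 28, 15), (29, 38, u, b, d, 31, 15), (29, 38, u, b, z, 4, 15), (3, 17, v, d, k, 23, 36), (3, 17, v, d, w, 29, 36), (32, 23, r, d, k, 23, 36), (32, 23, r, d, w, 29, 36), (8, 25, d, b, a, 5, 15), (8, 25, d, b, c, 28, 15), (8, 25, d, b, d, 31, 15), (8, 25, d, b, z, 4, 15), (9, 1, y, b, a, 5, 15), (9, 1, y, b, c, 28, 15), (9, 1, y, b, d, 31, 15), (9, 1, y, b, z, 4, 15)}
Keep only column(s) C, A, B, F: {(23, k, 15, 23), (23, k, 26, 8), (23, k, 3, 17), (23, k, 32, 23), (28, c, 1, 25), (28, c, 20, 7), (28, c, 26, 28), (28, c, 29, 38), (28, c, 8, 25), (28, c, 9, 1), (29, w, 15, 23), (29, w, 26, 8), (29, w, 3, 17), (29, w, 32, 23), (31, d, 1, 25), (31, d, 20, 7), (31, d, 26, 28), (31, d, 29, 38), (31, d, 8, 25), (31, d, 9, 1), (4, z, 1, 25), (4, z, 20, 7), (4, z, 26, 28), (4, z, 29, 38), (4, z, 8, 25), (4, z, 9, 1), (5, a, 1, 25), (5, a, 20, 7), (5, a, 26, 28), (5, a, 29, 38), (5, a, 8, 25), (5, a, 9, 1)}
Apply σ_{C <= 4 and A != c}; surviving tuples: {(4, z, 1, 25), (4, z, 20, 7), (4, z, 26, 28), (4, z, 29, 38), (4, z, 8, 25), (4, z, 9, 1)}
Keep only column(s) C, B, A: {(4, 1, z), (4, 20, z), (4, 26, z), (4, 29, z), (4, 8, z), (4, 9, z)}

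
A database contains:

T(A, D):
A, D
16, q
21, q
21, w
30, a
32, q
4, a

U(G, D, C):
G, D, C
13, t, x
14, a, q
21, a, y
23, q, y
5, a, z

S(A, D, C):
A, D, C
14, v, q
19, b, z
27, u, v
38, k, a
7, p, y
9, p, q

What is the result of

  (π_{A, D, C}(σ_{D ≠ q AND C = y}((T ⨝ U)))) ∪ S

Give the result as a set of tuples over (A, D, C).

{(14, v, q), (19, b, z), (27, u, v), (30, a, y), (38, k, a), (4, a, y), (7, p, y), (9, p, q)}

Natural join on D: {(16, q, 23, y), (21, q, 23, y), (30, a, 14, q), (30, a, 21, y), (30, a, 5, z), (32, q, 23, y), (4, a, 14, q), (4, a, 21, y), (4, a, 5, z)}
σ[D ≠ q AND C = y]: keep tuples satisfying D ≠ q AND C = y → {(30, a, 21, y), (4, a, 21, y)}
π_{A, D, C} gives {(30, a, y), (4, a, y)}.
Set union of the two operands is {(14, v, q), (19, b, z), (27, u, v), (30, a, y), (38, k, a), (4, a, y), (7, p, y), (9, p, q)}.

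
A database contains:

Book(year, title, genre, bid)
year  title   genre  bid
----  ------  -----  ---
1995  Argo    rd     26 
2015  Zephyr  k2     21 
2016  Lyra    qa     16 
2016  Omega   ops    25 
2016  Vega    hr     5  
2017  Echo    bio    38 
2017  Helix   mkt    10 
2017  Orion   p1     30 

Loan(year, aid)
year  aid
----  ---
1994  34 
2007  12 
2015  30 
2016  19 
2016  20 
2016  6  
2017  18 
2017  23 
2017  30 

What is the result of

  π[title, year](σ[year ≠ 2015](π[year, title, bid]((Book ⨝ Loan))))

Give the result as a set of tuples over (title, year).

Joining Book and Loan on year yields {(2015, Zephyr, k2, 21, 30), (2016, Lyra, qa, 16, 19), (2016, Lyra, qa, 16, 20), (2016, Lyra, qa, 16, 6), (2016, Omega, ops, 25, 19), (2016, Omega, ops, 25, 20), (2016, Omega, ops, 25, 6), (2016, Vega, hr, 5, 19), (2016, Vega, hr, 5, 20), (2016, Vega, hr, 5, 6), (2017, Echo, bio, 38, 18), (2017, Echo, bio, 38, 23), (2017, Echo, bio, 38, 30), (2017, Helix, mkt, 10, 18), (2017, Helix, mkt, 10, 23), (2017, Helix, mkt, 10, 30), (2017, Orion, p1, 30, 18), (2017, Orion, p1, 30, 23), (2017, Orion, p1, 30, 30)}.
π_{year, title, bid} gives {(2015, Zephyr, 21), (2016, Lyra, 16), (2016, Omega, 25), (2016, Vega, 5), (2017, Echo, 38), (2017, Helix, 10), (2017, Orion, 30)} (12 duplicate(s) eliminated).
Filtering on year ≠ 2015 leaves {(2016, Lyra, 16), (2016, Omega, 25), (2016, Vega, 5), (2017, Echo, 38), (2017, Helix, 10), (2017, Orion, 30)}.
π_{title, year} gives {(Echo, 2017), (Helix, 2017), (Lyra, 2016), (Omega, 2016), (Orion, 2017), (Vega, 2016)}.

{(Echo, 2017), (Helix, 2017), (Lyra, 2016), (Omega, 2016), (Orion, 2017), (Vega, 2016)}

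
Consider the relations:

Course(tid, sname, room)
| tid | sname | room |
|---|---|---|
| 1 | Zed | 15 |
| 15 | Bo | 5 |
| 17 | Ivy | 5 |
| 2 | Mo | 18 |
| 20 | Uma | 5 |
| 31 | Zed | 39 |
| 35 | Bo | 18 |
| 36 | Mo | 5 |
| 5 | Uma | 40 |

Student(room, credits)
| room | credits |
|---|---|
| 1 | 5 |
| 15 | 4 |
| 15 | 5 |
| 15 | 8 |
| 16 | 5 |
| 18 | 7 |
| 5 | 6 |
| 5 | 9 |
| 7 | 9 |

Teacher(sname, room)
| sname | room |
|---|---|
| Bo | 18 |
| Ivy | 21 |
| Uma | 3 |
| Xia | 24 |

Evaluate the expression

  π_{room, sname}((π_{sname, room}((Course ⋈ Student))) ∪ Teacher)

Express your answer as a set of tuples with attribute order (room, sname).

Natural join on room: {(1, Zed, 15, 4), (1, Zed, 15, 5), (1, Zed, 15, 8), (15, Bo, 5, 6), (15, Bo, 5, 9), (17, Ivy, 5, 6), (17, Ivy, 5, 9), (2, Mo, 18, 7), (20, Uma, 5, 6), (20, Uma, 5, 9), (35, Bo, 18, 7), (36, Mo, 5, 6), (36, Mo, 5, 9)}
Keep only column(s) sname, room (6 duplicate(s) eliminated): {(Bo, 18), (Bo, 5), (Ivy, 5), (Mo, 18), (Mo, 5), (Uma, 5), (Zed, 15)}
Union: {(Bo, 18), (Bo, 5), (Ivy, 5), (Mo, 18), (Mo, 5), (Uma, 5), (Zed, 15)} with {(Bo, 18), (Ivy, 21), (Uma, 3), (Xia, 24)} → {(Bo, 18), (Bo, 5), (Ivy, 21), (Ivy, 5), (Mo, 18), (Mo, 5), (Uma, 3), (Uma, 5), (Xia, 24), (Zed, 15)}
Keep only column(s) room, sname: {(15, Zed), (18, Bo), (18, Mo), (21, Ivy), (24, Xia), (3, Uma), (5, Bo), (5, Ivy), (5, Mo), (5, Uma)}

{(15, Zed), (18, Bo), (18, Mo), (21, Ivy), (24, Xia), (3, Uma), (5, Bo), (5, Ivy), (5, Mo), (5, Uma)}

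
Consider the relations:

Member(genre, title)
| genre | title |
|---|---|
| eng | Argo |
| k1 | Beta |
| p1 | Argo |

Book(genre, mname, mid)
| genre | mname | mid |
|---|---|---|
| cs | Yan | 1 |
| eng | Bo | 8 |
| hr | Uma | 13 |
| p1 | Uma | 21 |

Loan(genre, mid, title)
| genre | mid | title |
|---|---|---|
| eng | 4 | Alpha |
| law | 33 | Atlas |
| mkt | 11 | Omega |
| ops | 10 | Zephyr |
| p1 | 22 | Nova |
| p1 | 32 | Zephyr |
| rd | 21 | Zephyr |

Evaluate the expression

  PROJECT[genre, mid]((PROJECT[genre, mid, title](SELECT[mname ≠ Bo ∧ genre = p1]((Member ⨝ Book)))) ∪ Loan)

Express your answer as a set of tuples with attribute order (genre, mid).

Natural join on genre: {(eng, Argo, Bo, 8), (p1, Argo, Uma, 21)}
Selection mname ≠ Bo ∧ genre = p1: {(p1, Argo, Uma, 21)}
Projecting to genre, mid, title: {(p1, 21, Argo)}
Taking the union: {(eng, 4, Alpha), (law, 33, Atlas), (mkt, 11, Omega), (ops, 10, Zephyr), (p1, 21, Argo), (p1, 22, Nova), (p1, 32, Zephyr), (rd, 21, Zephyr)}
Projecting to genre, mid: {(eng, 4), (law, 33), (mkt, 11), (ops, 10), (p1, 21), (p1, 22), (p1, 32), (rd, 21)}

{(eng, 4), (law, 33), (mkt, 11), (ops, 10), (p1, 21), (p1, 22), (p1, 32), (rd, 21)}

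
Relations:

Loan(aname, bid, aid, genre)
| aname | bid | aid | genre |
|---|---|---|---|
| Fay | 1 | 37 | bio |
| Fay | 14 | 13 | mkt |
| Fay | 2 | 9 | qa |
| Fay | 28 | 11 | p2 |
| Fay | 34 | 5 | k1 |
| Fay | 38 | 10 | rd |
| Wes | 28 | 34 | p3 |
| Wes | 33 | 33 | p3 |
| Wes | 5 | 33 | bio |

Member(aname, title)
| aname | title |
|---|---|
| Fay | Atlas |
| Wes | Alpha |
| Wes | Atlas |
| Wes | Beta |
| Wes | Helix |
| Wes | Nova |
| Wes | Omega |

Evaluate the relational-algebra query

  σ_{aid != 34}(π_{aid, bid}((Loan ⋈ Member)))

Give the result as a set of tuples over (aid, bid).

Joining Loan and Member on aname yields {(Fay, 1, 37, bio, Atlas), (Fay, 14, 13, mkt, Atlas), (Fay, 2, 9, qa, Atlas), (Fay, 28, 11, p2, Atlas), (Fay, 34, 5, k1, Atlas), (Fay, 38, 10, rd, Atlas), (Wes, 28, 34, p3, Alpha), (Wes, 28, 34, p3, Atlas), (Wes, 28, 34, p3, Beta), (Wes, 28, 34, p3, Helix), (Wes, 28, 34, p3, Nova), (Wes, 28, 34, p3, Omega), (Wes, 33, 33, p3, Alpha), (Wes, 33, 33, p3, Atlas), (Wes, 33, 33, p3, Beta), (Wes, 33, 33, p3, Helix), (Wes, 33, 33, p3, Nova), (Wes, 33, 33, p3, Omega), (Wes, 5, 33, bio, Alpha), (Wes, 5, 33, bio, Atlas), (Wes, 5, 33, bio, Beta), (Wes, 5, 33, bio, Helix), (Wes, 5, 33, bio, Nova), (Wes, 5, 33, bio, Omega)}.
π_{aid, bid} gives {(10, 38), (11, 28), (13, 14), (33, 33), (33, 5), (34, 28), (37, 1), (5, 34), (9, 2)} (15 duplicate(s) eliminated).
Selection aid != 34: {(10, 38), (11, 28), (13, 14), (33, 33), (33, 5), (37, 1), (5, 34), (9, 2)}

{(10, 38), (11, 28), (13, 14), (33, 33), (33, 5), (37, 1), (5, 34), (9, 2)}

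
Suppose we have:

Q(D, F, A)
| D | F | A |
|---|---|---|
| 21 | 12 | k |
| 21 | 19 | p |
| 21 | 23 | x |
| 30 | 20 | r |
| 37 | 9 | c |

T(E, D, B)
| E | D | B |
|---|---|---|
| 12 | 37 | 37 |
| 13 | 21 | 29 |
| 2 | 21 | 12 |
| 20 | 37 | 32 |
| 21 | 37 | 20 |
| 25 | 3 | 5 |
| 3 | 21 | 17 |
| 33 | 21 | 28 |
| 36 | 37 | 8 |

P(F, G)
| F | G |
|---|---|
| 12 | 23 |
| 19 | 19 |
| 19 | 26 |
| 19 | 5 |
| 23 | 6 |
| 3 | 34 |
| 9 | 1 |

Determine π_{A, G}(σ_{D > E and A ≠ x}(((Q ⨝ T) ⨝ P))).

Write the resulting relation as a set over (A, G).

Natural join on D: {(21, 12, k, 13, 29), (21, 12, k, 2, 12), (21, 12, k, 3, 17), (21, 12, k, 33, 28), (21, 19, p, 13, 29), (21, 19, p, 2, 12), (21, 19, p, 3, 17), (21, 19, p, 33, 28), (21, 23, x, 13, 29), (21, 23, x, 2, 12), (21, 23, x, 3, 17), (21, 23, x, 33, 28), (37, 9, c, 12, 37), (37, 9, c, 20, 32), (37, 9, c, 21, 20), (37, 9, c, 36, 8)}
Natural join on F: {(21, 12, k, 13, 29, 23), (21, 12, k, 2, 12, 23), (21, 12, k, 3, 17, 23), (21, 12, k, 33, 28, 23), (21, 19, p, 13, 29, 19), (21, 19, p, 13, 29, 26), (21, 19, p, 13, 29, 5), (21, 19, p, 2, 12, 19), (21, 19, p, 2, 12, 26), (21, 19, p, 2, 12, 5), (21, 19, p, 3, 17, 19), (21, 19, p, 3, 17, 26), (21, 19, p, 3, 17, 5), (21, 19, p, 33, 28, 19), (21, 19, p, 33, 28, 26), (21, 19, p, 33, 28, 5), (21, 23, x, 13, 29, 6), (21, 23, x, 2, 12, 6), (21, 23, x, 3, 17, 6), (21, 23, x, 33, 28, 6), (37, 9, c, 12, 37, 1), (37, 9, c, 20, 32, 1), (37, 9, c, 21, 20, 1), (37, 9, c, 36, 8, 1)}
σ[D > E and A ≠ x]: keep tuples satisfying D > E and A ≠ x → {(21, 12, k, 13, 29, 23), (21, 12, k, 2, 12, 23), (21, 12, k, 3, 17, 23), (21, 19, p, 13, 29, 19), (21, 19, p, 13, 29, 26), (21, 19, p, 13, 29, 5), (21, 19, p, 2, 12, 19), (21, 19, p, 2, 12, 26), (21, 19, p, 2, 12, 5), (21, 19, p, 3, 17, 19), (21, 19, p, 3, 17, 26), (21, 19, p, 3, 17, 5), (37, 9, c, 12, 37, 1), (37, 9, c, 20, 32, 1), (37, 9, c, 21, 20, 1), (37, 9, c, 36, 8, 1)}
Keep only column(s) A, G (11 duplicate(s) eliminated): {(c, 1), (k, 23), (p, 19), (p, 26), (p, 5)}

{(c, 1), (k, 23), (p, 19), (p, 26), (p, 5)}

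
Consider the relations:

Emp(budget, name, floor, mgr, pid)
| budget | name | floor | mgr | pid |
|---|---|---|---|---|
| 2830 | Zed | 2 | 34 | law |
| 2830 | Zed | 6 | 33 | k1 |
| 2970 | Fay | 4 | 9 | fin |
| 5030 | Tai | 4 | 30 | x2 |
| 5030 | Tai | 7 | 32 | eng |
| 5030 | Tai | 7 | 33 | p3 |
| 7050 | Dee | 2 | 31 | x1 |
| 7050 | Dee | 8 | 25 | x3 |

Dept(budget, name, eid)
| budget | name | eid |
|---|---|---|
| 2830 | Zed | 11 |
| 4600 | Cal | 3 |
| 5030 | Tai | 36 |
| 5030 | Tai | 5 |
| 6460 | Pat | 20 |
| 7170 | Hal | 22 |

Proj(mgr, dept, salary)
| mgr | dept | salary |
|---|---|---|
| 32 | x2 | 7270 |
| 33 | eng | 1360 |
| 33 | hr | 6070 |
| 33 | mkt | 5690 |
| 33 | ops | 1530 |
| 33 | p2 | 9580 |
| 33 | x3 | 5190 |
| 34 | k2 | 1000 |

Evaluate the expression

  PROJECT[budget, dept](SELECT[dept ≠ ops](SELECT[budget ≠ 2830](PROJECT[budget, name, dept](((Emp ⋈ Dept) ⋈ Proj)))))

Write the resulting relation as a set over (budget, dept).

Natural join on budget, name: {(2830, Zed, 2, 34, law, 11), (2830, Zed, 6, 33, k1, 11), (5030, Tai, 4, 30, x2, 36), (5030, Tai, 4, 30, x2, 5), (5030, Tai, 7, 32, eng, 36), (5030, Tai, 7, 32, eng, 5), (5030, Tai, 7, 33, p3, 36), (5030, Tai, 7, 33, p3, 5)}
Natural join on mgr: {(2830, Zed, 2, 34, law, 11, k2, 1000), (2830, Zed, 6, 33, k1, 11, eng, 1360), (2830, Zed, 6, 33, k1, 11, hr, 6070), (2830, Zed, 6, 33, k1, 11, mkt, 5690), (2830, Zed, 6, 33, k1, 11, ops, 1530), (2830, Zed, 6, 33, k1, 11, p2, 9580), (2830, Zed, 6, 33, k1, 11, x3, 5190), (5030, Tai, 7, 32, eng, 36, x2, 7270), (5030, Tai, 7, 32, eng, 5, x2, 7270), (5030, Tai, 7, 33, p3, 36, eng, 1360), (5030, Tai, 7, 33, p3, 36, hr, 6070), (5030, Tai, 7, 33, p3, 36, mkt, 5690), (5030, Tai, 7, 33, p3, 36, ops, 1530), (5030, Tai, 7, 33, p3, 36, p2, 9580), (5030, Tai, 7, 33, p3, 36, x3, 5190), (5030, Tai, 7, 33, p3, 5, eng, 1360), (5030, Tai, 7, 33, p3, 5, hr, 6070), (5030, Tai, 7, 33, p3, 5, mkt, 5690), (5030, Tai, 7, 33, p3, 5, ops, 1530), (5030, Tai, 7, 33, p3, 5, p2, 9580), (5030, Tai, 7, 33, p3, 5, x3, 5190)}
π_{budget, name, dept} gives {(2830, Zed, eng), (2830, Zed, hr), (2830, Zed, k2), (2830, Zed, mkt), (2830, Zed, ops), (2830, Zed, p2), (2830, Zed, x3), (5030, Tai, eng), (5030, Tai, hr), (5030, Tai, mkt), (5030, Tai, ops), (5030, Tai, p2), (5030, Tai, x2), (5030, Tai, x3)} (7 duplicate(s) eliminated).
σ[budget ≠ 2830]: keep tuples satisfying budget ≠ 2830 → {(5030, Tai, eng), (5030, Tai, hr), (5030, Tai, mkt), (5030, Tai, ops), (5030, Tai, p2), (5030, Tai, x2), (5030, Tai, x3)}
σ[dept ≠ ops]: keep tuples satisfying dept ≠ ops → {(5030, Tai, eng), (5030, Tai, hr), (5030, Tai, mkt), (5030, Tai, p2), (5030, Tai, x2), (5030, Tai, x3)}
π_{budget, dept} gives {(5030, eng), (5030, hr), (5030, mkt), (5030, p2), (5030, x2), (5030, x3)}.

{(5030, eng), (5030, hr), (5030, mkt), (5030, p2), (5030, x2), (5030, x3)}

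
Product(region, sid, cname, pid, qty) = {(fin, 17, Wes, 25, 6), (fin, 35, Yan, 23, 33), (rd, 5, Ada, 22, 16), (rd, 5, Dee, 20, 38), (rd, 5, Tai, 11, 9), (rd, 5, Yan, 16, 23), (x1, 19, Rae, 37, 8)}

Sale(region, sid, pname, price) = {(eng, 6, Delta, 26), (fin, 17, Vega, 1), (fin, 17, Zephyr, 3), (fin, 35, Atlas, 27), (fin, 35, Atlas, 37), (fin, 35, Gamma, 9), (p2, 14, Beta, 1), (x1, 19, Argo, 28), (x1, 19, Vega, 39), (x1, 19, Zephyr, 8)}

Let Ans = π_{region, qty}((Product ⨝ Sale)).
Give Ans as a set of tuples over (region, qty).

{(fin, 33), (fin, 6), (x1, 8)}

Product ⋈ Sale (natural join on region, sid): {(fin, 17, Wes, 25, 6, Vega, 1), (fin, 17, Wes, 25, 6, Zephyr, 3), (fin, 35, Yan, 23, 33, Atlas, 27), (fin, 35, Yan, 23, 33, Atlas, 37), (fin, 35, Yan, 23, 33, Gamma, 9), (x1, 19, Rae, 37, 8, Argo, 28), (x1, 19, Rae, 37, 8, Vega, 39), (x1, 19, Rae, 37, 8, Zephyr, 8)}
π_{region, qty} gives {(fin, 33), (fin, 6), (x1, 8)} (5 duplicate(s) eliminated).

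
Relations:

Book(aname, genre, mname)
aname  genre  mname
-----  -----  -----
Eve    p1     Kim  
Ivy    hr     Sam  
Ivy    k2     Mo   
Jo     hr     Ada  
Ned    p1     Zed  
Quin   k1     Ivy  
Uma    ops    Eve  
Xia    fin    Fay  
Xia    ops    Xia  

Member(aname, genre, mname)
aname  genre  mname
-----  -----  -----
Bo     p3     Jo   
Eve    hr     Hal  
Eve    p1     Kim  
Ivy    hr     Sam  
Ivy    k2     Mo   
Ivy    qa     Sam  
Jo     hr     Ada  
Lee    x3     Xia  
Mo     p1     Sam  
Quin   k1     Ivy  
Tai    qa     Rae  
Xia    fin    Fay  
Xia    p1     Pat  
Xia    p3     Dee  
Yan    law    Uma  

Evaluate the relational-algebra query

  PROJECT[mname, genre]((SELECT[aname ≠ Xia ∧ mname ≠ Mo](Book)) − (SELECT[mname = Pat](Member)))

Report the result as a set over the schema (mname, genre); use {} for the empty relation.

{(Ada, hr), (Eve, ops), (Ivy, k1), (Kim, p1), (Sam, hr), (Zed, p1)}

σ[aname ≠ Xia ∧ mname ≠ Mo]: keep tuples satisfying aname ≠ Xia ∧ mname ≠ Mo → {(Eve, p1, Kim), (Ivy, hr, Sam), (Jo, hr, Ada), (Ned, p1, Zed), (Quin, k1, Ivy), (Uma, ops, Eve)}
σ[mname = Pat]: keep tuples satisfying mname = Pat → {(Xia, p1, Pat)}
Set difference of the two operands is {(Eve, p1, Kim), (Ivy, hr, Sam), (Jo, hr, Ada), (Ned, p1, Zed), (Quin, k1, Ivy), (Uma, ops, Eve)}.
Projecting to mname, genre: {(Ada, hr), (Eve, ops), (Ivy, k1), (Kim, p1), (Sam, hr), (Zed, p1)}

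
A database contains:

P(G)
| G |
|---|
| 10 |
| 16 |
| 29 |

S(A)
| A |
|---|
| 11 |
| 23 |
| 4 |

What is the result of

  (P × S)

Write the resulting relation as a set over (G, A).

{(10, 11), (10, 23), (10, 4), (16, 11), (16, 23), (16, 4), (29, 11), (29, 23), (29, 4)}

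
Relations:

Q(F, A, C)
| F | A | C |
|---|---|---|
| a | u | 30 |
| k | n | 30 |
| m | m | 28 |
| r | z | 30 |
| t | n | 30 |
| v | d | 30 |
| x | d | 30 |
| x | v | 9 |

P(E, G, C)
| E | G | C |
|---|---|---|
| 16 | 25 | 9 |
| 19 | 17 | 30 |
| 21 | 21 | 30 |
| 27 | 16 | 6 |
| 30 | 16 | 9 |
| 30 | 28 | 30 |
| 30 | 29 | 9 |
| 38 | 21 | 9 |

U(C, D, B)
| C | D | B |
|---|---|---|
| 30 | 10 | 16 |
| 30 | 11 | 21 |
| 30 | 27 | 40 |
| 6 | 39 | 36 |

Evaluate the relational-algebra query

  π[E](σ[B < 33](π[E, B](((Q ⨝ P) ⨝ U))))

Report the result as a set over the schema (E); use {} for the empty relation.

Joining Q and P on C yields {(a, u, 30, 19, 17), (a, u, 30, 21, 21), (a, u, 30, 30, 28), (k, n, 30, 19, 17), (k, n, 30, 21, 21), (k, n, 30, 30, 28), (r, z, 30, 19, 17), (r, z, 30, 21, 21), (r, z, 30, 30, 28), (t, n, 30, 19, 17), (t, n, 30, 21, 21), (t, n, 30, 30, 28), (v, d, 30, 19, 17), (v, d, 30, 21, 21), (v, d, 30, 30, 28), (x, d, 30, 19, 17), (x, d, 30, 21, 21), (x, d, 30, 30, 28), (x, v, 9, 16, 25), (x, v, 9, 30, 16), (x, v, 9, 30, 29), (x, v, 9, 38, 21)}.
Joining (Q ⨝ P) and U on C yields {(a, u, 30, 19, 17, 10, 16), (a, u, 30, 19, 17, 11, 21), (a, u, 30, 19, 17, 27, 40), (a, u, 30, 21, 21, 10, 16), (a, u, 30, 21, 21, 11, 21), (a, u, 30, 21, 21, 27, 40), (a, u, 30, 30, 28, 10, 16), (a, u, 30, 30, 28, 11, 21), (a, u, 30, 30, 28, 27, 40), (k, n, 30, 19, 17, 10, 16), (k, n, 30, 19, 17, 11, 21), (k, n, 30, 19, 17, 27, 40), (k, n, 30, 21, 21, 10, 16), (k, n, 30, 21, 21, 11, 21), (k, n, 30, 21, 21, 27, 40), (k, n, 30, 30, 28, 10, 16), (k, n, 30, 30, 28, 11, 21), (k, n, 30, 30, 28, 27, 40), (r, z, 30, 19, 17, 10, 16), (r, z, 30, 19, 17, 11, 21), (r, z, 30, 19, 17, 27, 40), (r, z, 30, 21, 21, 10, 16), (r, z, 30, 21, 21, 11, 21), (r, z, 30, 21, 21, 27, 40), (r, z, 30, 30, 28, 10, 16), (r, z, 30, 30, 28, 11, 21), (r, z, 30, 30, 28, 27, 40), (t, n, 30, 19, 17, 10, 16), (t, n, 30, 19, 17, 11, 21), (t, n, 30, 19, 17, 27, 40), (t, n, 30, 21, 21, 10, 16), (t, n, 30, 21, 21, 11, 21), (t, n, 30, 21, 21, 27, 40), (t, n, 30, 30, 28, 10, 16), (t, n, 30, 30, 28, 11, 21), (t, n, 30, 30, 28, 27, 40), (v, d, 30, 19, 17, 10, 16), (v, d, 30, 19, 17, 11, 21), (v, d, 30, 19, 17, 27, 40), (v, d, 30, 21, 21, 10, 16), (v, d, 30, 21, 21, 11, 21), (v, d, 30, 21, 21, 27, 40), (v, d, 30, 30, 28, 10, 16), (v, d, 30, 30, 28, 11, 21), (v, d, 30, 30, 28, 27, 40), (x, d, 30, 19, 17, 10, 16), (x, d, 30, 19, 17, 11, 21), (x, d, 30, 19, 17, 27, 40), (x, d, 30, 21, 21, 10, 16), (x, d, 30, 21, 21, 11, 21), (x, d, 30, 21, 21, 27, 40), (x, d, 30, 30, 28, 10, 16), (x, d, 30, 30, 28, 11, 21), (x, d, 30, 30, 28, 27, 40)}.
Keep only column(s) E, B (45 duplicate(s) eliminated): {(19, 16), (19, 21), (19, 40), (21, 16), (21, 21), (21, 40), (30, 16), (30, 21), (30, 40)}
Filtering on B < 33 leaves {(19, 16), (19, 21), (21, 16), (21, 21), (30, 16), (30, 21)}.
Keep only column(s) E (3 duplicate(s) eliminated): {19, 21, 30}

{19, 21, 30}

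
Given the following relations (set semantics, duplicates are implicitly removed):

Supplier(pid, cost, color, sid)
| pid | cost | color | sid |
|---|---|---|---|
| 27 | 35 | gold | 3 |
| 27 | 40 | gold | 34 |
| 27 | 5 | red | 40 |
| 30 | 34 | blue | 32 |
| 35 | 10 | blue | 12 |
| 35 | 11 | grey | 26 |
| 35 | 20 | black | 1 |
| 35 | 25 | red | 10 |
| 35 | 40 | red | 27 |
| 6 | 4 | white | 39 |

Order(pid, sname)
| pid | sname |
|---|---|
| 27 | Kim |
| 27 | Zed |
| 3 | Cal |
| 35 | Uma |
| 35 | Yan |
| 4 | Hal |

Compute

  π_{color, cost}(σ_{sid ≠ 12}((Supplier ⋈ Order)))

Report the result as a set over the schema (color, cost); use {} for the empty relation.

{(black, 20), (gold, 35), (gold, 40), (grey, 11), (red, 25), (red, 40), (red, 5)}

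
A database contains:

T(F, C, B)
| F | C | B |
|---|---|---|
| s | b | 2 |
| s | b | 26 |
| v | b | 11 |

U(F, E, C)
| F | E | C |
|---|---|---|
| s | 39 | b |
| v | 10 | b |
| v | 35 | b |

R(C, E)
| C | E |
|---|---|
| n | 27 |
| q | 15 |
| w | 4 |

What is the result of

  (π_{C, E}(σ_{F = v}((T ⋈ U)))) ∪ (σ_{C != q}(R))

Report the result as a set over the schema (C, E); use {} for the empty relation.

{(b, 10), (b, 35), (n, 27), (w, 4)}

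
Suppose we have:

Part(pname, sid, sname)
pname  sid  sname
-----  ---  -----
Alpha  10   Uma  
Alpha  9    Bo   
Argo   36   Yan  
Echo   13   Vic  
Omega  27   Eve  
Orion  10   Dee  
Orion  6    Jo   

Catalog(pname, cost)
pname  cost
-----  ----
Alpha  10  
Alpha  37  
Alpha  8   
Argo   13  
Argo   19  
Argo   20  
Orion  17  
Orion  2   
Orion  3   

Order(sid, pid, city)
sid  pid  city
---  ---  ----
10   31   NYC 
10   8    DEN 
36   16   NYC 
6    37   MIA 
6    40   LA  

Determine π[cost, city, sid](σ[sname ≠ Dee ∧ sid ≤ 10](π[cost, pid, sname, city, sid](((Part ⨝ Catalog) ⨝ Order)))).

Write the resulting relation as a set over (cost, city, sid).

{(10, DEN, 10), (10, NYC, 10), (17, LA, 6), (17, MIA, 6), (2, LA, 6), (2, MIA, 6), (3, LA, 6), (3, MIA, 6), (37, DEN, 10), (37, NYC, 10), (8, DEN, 10), (8, NYC, 10)}

Natural join on pname: {(Alpha, 10, Uma, 10), (Alpha, 10, Uma, 37), (Alpha, 10, Uma, 8), (Alpha, 9, Bo, 10), (Alpha, 9, Bo, 37), (Alpha, 9, Bo, 8), (Argo, 36, Yan, 13), (Argo, 36, Yan, 19), (Argo, 36, Yan, 20), (Orion, 10, Dee, 17), (Orion, 10, Dee, 2), (Orion, 10, Dee, 3), (Orion, 6, Jo, 17), (Orion, 6, Jo, 2), (Orion, 6, Jo, 3)}
Natural join on sid: {(Alpha, 10, Uma, 10, 31, NYC), (Alpha, 10, Uma, 10, 8, DEN), (Alpha, 10, Uma, 37, 31, NYC), (Alpha, 10, Uma, 37, 8, DEN), (Alpha, 10, Uma, 8, 31, NYC), (Alpha, 10, Uma, 8, 8, DEN), (Argo, 36, Yan, 13, 16, NYC), (Argo, 36, Yan, 19, 16, NYC), (Argo, 36, Yan, 20, 16, NYC), (Orion, 10, Dee, 17, 31, NYC), (Orion, 10, Dee, 17, 8, DEN), (Orion, 10, Dee, 2, 31, NYC), (Orion, 10, Dee, 2, 8, DEN), (Orion, 10, Dee, 3, 31, NYC), (Orion, 10, Dee, 3, 8, DEN), (Orion, 6, Jo, 17, 37, MIA), (Orion, 6, Jo, 17, 40, LA), (Orion, 6, Jo, 2, 37, MIA), (Orion, 6, Jo, 2, 40, LA), (Orion, 6, Jo, 3, 37, MIA), (Orion, 6, Jo, 3, 40, LA)}
π[cost, pid, sname, city, sid]: project onto (cost, pid, sname, city, sid) → {(10, 31, Uma, NYC, 10), (10, 8, Uma, DEN, 10), (13, 16, Yan, NYC, 36), (17, 31, Dee, NYC, 10), (17, 37, Jo, MIA, 6), (17, 40, Jo, LA, 6), (17, 8, Dee, DEN, 10), (19, 16, Yan, NYC, 36), (2, 31, Dee, NYC, 10), (2, 37, Jo, MIA, 6), (2, 40, Jo, LA, 6), (2, 8, Dee, DEN, 10), (20, 16, Yan, NYC, 36), (3, 31, Dee, NYC, 10), (3, 37, Jo, MIA, 6), (3, 40, Jo, LA, 6), (3, 8, Dee, DEN, 10), (37, 31, Uma, NYC, 10), (37, 8, Uma, DEN, 10), (8, 31, Uma, NYC, 10), (8, 8, Uma, DEN, 10)}
Apply σ_{sname ≠ Dee ∧ sid ≤ 10}; surviving tuples: {(10, 31, Uma, NYC, 10), (10, 8, Uma, DEN, 10), (17, 37, Jo, MIA, 6), (17, 40, Jo, LA, 6), (2, 37, Jo, MIA, 6), (2, 40, Jo, LA, 6), (3, 37, Jo, MIA, 6), (3, 40, Jo, LA, 6), (37, 31, Uma, NYC, 10), (37, 8, Uma, DEN, 10), (8, 31, Uma, NYC, 10), (8, 8, Uma, DEN, 10)}
π[cost, city, sid]: project onto (cost, city, sid) → {(10, DEN, 10), (10, NYC, 10), (17, LA, 6), (17, MIA, 6), (2, LA, 6), (2, MIA, 6), (3, LA, 6), (3, MIA, 6), (37, DEN, 10), (37, NYC, 10), (8, DEN, 10), (8, NYC, 10)}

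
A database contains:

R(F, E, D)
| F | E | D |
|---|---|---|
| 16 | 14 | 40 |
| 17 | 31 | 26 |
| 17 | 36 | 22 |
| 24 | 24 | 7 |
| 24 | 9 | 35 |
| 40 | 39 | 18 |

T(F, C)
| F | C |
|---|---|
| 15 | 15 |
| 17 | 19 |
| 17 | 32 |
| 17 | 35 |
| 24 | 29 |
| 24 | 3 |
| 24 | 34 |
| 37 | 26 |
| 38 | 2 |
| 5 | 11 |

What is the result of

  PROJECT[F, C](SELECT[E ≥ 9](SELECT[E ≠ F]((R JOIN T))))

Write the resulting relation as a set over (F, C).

{(17, 19), (17, 32), (17, 35), (24, 29), (24, 3), (24, 34)}

Natural join on F: {(17, 31, 26, 19), (17, 31, 26, 32), (17, 31, 26, 35), (17, 36, 22, 19), (17, 36, 22, 32), (17, 36, 22, 35), (24, 24, 7, 29), (24, 24, 7, 3), (24, 24, 7, 34), (24, 9, 35, 29), (24, 9, 35, 3), (24, 9, 35, 34)}
σ[E ≠ F]: keep tuples satisfying E ≠ F → {(17, 31, 26, 19), (17, 31, 26, 32), (17, 31, 26, 35), (17, 36, 22, 19), (17, 36, 22, 32), (17, 36, 22, 35), (24, 9, 35, 29), (24, 9, 35, 3), (24, 9, 35, 34)}
σ[E ≥ 9]: keep tuples satisfying E ≥ 9 → {(17, 31, 26, 19), (17, 31, 26, 32), (17, 31, 26, 35), (17, 36, 22, 19), (17, 36, 22, 32), (17, 36, 22, 35), (24, 9, 35, 29), (24, 9, 35, 3), (24, 9, 35, 34)}
Keep only column(s) F, C (3 duplicate(s) eliminated): {(17, 19), (17, 32), (17, 35), (24, 29), (24, 3), (24, 34)}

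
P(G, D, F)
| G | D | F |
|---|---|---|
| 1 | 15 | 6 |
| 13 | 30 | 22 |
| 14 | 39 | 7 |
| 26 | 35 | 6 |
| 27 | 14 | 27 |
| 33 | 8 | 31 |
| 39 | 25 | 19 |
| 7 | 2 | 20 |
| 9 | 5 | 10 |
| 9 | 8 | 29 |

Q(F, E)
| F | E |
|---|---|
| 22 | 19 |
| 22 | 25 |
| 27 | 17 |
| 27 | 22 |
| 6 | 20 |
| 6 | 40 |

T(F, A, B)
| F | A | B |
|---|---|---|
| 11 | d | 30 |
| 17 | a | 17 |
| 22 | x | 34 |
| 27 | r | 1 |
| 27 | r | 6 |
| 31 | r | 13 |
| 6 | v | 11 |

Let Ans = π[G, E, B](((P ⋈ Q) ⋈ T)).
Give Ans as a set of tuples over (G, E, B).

Joining P and Q on F yields {(1, 15, 6, 20), (1, 15, 6, 40), (13, 30, 22, 19), (13, 30, 22, 25), (26, 35, 6, 20), (26, 35, 6, 40), (27, 14, 27, 17), (27, 14, 27, 22)}.
Joining (P ⋈ Q) and T on F yields {(1, 15, 6, 20, v, 11), (1, 15, 6, 40, v, 11), (13, 30, 22, 19, x, 34), (13, 30, 22, 25, x, 34), (26, 35, 6, 20, v, 11), (26, 35, 6, 40, v, 11), (27, 14, 27, 17, r, 1), (27, 14, 27, 17, r, 6), (27, 14, 27, 22, r, 1), (27, 14, 27, 22, r, 6)}.
π[G, E, B]: project onto (G, E, B) → {(1, 20, 11), (1, 40, 11), (13, 19, 34), (13, 25, 34), (26, 20, 11), (26, 40, 11), (27, 17, 1), (27, 17, 6), (27, 22, 1), (27, 22, 6)}

{(1, 20, 11), (1, 40, 11), (13, 19, 34), (13, 25, 34), (26, 20, 11), (26, 40, 11), (27, 17, 1), (27, 17, 6), (27, 22, 1), (27, 22, 6)}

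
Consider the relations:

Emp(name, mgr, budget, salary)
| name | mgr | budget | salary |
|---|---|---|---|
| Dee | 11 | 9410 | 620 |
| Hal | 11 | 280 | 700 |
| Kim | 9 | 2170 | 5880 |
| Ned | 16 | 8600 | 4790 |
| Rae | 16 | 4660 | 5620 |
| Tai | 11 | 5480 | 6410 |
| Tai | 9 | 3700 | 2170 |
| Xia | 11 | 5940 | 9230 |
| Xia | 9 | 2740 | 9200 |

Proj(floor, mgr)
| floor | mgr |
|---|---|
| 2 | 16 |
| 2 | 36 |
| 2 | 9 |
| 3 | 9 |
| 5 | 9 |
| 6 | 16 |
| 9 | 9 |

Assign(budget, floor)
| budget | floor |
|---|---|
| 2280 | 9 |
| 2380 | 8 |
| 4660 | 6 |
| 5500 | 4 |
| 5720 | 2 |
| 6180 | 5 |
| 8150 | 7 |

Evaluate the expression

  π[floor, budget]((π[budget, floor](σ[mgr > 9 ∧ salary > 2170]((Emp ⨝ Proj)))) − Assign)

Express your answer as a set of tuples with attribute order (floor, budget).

{(2, 4660), (2, 8600), (6, 8600)}

Emp ⋈ Proj (natural join on mgr): {(Kim, 9, 2170, 5880, 2), (Kim, 9, 2170, 5880, 3), (Kim, 9, 2170, 5880, 5), (Kim, 9, 2170, 5880, 9), (Ned, 16, 8600, 4790, 2), (Ned, 16, 8600, 4790, 6), (Rae, 16, 4660, 5620, 2), (Rae, 16, 4660, 5620, 6), (Tai, 9, 3700, 2170, 2), (Tai, 9, 3700, 2170, 3), (Tai, 9, 3700, 2170, 5), (Tai, 9, 3700, 2170, 9), (Xia, 9, 2740, 9200, 2), (Xia, 9, 2740, 9200, 3), (Xia, 9, 2740, 9200, 5), (Xia, 9, 2740, 9200, 9)}
Selection mgr > 9 ∧ salary > 2170: {(Ned, 16, 8600, 4790, 2), (Ned, 16, 8600, 4790, 6), (Rae, 16, 4660, 5620, 2), (Rae, 16, 4660, 5620, 6)}
π[budget, floor]: project onto (budget, floor) → {(4660, 2), (4660, 6), (8600, 2), (8600, 6)}
Difference: {(4660, 2), (4660, 6), (8600, 2), (8600, 6)} with {(2280, 9), (2380, 8), (4660, 6), (5500, 4), (5720, 2), (6180, 5), (8150, 7)} → {(4660, 2), (8600, 2), (8600, 6)}
π[floor, budget]: project onto (floor, budget) → {(2, 4660), (2, 8600), (6, 8600)}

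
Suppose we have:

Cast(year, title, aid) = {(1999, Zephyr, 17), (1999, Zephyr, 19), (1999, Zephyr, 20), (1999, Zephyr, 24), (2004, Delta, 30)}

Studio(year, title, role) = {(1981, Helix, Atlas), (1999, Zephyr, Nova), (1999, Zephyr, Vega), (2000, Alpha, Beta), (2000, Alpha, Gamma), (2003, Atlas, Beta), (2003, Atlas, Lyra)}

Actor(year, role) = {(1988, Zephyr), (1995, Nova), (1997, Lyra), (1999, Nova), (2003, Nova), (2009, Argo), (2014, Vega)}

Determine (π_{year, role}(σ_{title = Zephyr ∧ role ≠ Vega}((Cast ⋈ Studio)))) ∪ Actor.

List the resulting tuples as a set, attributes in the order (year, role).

Joining Cast and Studio on year, title yields {(1999, Zephyr, 17, Nova), (1999, Zephyr, 17, Vega), (1999, Zephyr, 19, Nova), (1999, Zephyr, 19, Vega), (1999, Zephyr, 20, Nova), (1999, Zephyr, 20, Vega), (1999, Zephyr, 24, Nova), (1999, Zephyr, 24, Vega)}.
Filtering on title = Zephyr ∧ role ≠ Vega leaves {(1999, Zephyr, 17, Nova), (1999, Zephyr, 19, Nova), (1999, Zephyr, 20, Nova), (1999, Zephyr, 24, Nova)}.
Projecting to year, role (3 duplicate(s) eliminated): {(1999, Nova)}
Union: {(1999, Nova)} with {(1988, Zephyr), (1995, Nova), (1997, Lyra), (1999, Nova), (2003, Nova), (2009, Argo), (2014, Vega)} → {(1988, Zephyr), (1995, Nova), (1997, Lyra), (1999, Nova), (2003, Nova), (2009, Argo), (2014, Vega)}

{(1988, Zephyr), (1995, Nova), (1997, Lyra), (1999, Nova), (2003, Nova), (2009, Argo), (2014, Vega)}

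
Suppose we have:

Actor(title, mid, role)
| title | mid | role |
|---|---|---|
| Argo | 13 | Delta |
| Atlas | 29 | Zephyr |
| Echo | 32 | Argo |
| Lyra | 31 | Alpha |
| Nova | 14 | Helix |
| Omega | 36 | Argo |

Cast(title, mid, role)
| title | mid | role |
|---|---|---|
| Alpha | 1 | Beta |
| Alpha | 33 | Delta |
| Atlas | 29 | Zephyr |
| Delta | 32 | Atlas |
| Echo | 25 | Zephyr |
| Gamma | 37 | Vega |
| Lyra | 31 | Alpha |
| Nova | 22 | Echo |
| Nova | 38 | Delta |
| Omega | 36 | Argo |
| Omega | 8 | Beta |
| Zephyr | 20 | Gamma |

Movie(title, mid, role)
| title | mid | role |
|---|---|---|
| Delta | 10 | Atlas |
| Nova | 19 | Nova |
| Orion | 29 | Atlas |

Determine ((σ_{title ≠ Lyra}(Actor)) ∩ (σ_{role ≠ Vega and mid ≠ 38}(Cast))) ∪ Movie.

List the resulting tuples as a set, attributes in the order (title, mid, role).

{(Atlas, 29, Zephyr), (Delta, 10, Atlas), (Nova, 19, Nova), (Omega, 36, Argo), (Orion, 29, Atlas)}

σ[title ≠ Lyra]: keep tuples satisfying title ≠ Lyra → {(Argo, 13, Delta), (Atlas, 29, Zephyr), (Echo, 32, Argo), (Nova, 14, Helix), (Omega, 36, Argo)}
σ[role ≠ Vega and mid ≠ 38]: keep tuples satisfying role ≠ Vega and mid ≠ 38 → {(Alpha, 1, Beta), (Alpha, 33, Delta), (Atlas, 29, Zephyr), (Delta, 32, Atlas), (Echo, 25, Zephyr), (Lyra, 31, Alpha), (Nova, 22, Echo), (Omega, 36, Argo), (Omega, 8, Beta), (Zephyr, 20, Gamma)}
Set intersection of the two operands is {(Atlas, 29, Zephyr), (Omega, 36, Argo)}.
Set union of the two operands is {(Atlas, 29, Zephyr), (Delta, 10, Atlas), (Nova, 19, Nova), (Omega, 36, Argo), (Orion, 29, Atlas)}.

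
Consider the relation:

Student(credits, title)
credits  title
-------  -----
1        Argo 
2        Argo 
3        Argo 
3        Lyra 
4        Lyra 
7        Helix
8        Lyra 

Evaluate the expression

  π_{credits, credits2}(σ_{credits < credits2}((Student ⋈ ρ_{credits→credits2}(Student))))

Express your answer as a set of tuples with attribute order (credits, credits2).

{(1, 2), (1, 3), (2, 3), (3, 4), (3, 8), (4, 8)}

ρ[credits→credits2]: schema becomes (credits2, title); tuples unchanged.
Joining Student and ρ_{credits→credits2}(Student) on title yields {(1, Argo, 1), (1, Argo, 2), (1, Argo, 3), (2, Argo, 1), (2, Argo, 2), (2, Argo, 3), (3, Argo, 1), (3, Argo, 2), (3, Argo, 3), (3, Lyra, 3), (3, Lyra, 4), (3, Lyra, 8), (4, Lyra, 3), (4, Lyra, 4), (4, Lyra, 8), (7, Helix, 7), (8, Lyra, 3), (8, Lyra, 4), (8, Lyra, 8)}.
σ[credits < credits2]: keep tuples satisfying credits < credits2 → {(1, Argo, 2), (1, Argo, 3), (2, Argo, 3), (3, Lyra, 4), (3, Lyra, 8), (4, Lyra, 8)}
Projecting to credits, credits2: {(1, 2), (1, 3), (2, 3), (3, 4), (3, 8), (4, 8)}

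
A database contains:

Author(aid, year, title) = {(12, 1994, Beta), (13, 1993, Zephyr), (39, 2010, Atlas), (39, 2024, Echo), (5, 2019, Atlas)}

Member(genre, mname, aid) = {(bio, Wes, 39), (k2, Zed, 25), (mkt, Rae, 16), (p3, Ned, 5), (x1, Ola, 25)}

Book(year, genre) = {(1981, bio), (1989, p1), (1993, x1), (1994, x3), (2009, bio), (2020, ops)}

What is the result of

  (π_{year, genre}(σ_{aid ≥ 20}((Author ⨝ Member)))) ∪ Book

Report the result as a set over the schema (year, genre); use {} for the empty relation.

{(1981, bio), (1989, p1), (1993, x1), (1994, x3), (2009, bio), (2010, bio), (2020, ops), (2024, bio)}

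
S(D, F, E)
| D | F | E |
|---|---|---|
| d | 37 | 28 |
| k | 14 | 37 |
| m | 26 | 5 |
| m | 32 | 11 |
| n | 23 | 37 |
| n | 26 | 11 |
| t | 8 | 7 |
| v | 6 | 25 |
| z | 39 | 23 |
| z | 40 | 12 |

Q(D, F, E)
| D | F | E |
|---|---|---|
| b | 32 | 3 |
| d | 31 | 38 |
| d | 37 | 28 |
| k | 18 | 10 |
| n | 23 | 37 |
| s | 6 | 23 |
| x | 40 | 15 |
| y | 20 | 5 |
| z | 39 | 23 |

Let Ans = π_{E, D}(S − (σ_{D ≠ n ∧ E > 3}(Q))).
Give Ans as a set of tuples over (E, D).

σ[D ≠ n ∧ E > 3]: keep tuples satisfying D ≠ n ∧ E > 3 → {(d, 31, 38), (d, 37, 28), (k, 18, 10), (s, 6, 23), (x, 40, 15), (y, 20, 5), (z, 39, 23)}
Difference: {(d, 37, 28), (k, 14, 37), (m, 26, 5), (m, 32, 11), (n, 23, 37), (n, 26, 11), (t, 8, 7), (v, 6, 25), (z, 39, 23), (z, 40, 12)} with {(d, 31, 38), (d, 37, 28), (k, 18, 10), (s, 6, 23), (x, 40, 15), (y, 20, 5), (z, 39, 23)} → {(k, 14, 37), (m, 26, 5), (m, 32, 11), (n, 23, 37), (n, 26, 11), (t, 8, 7), (v, 6, 25), (z, 40, 12)}
Keep only column(s) E, D: {(11, m), (11, n), (12, z), (25, v), (37, k), (37, n), (5, m), (7, t)}

{(11, m), (11, n), (12, z), (25, v), (37, k), (37, n), (5, m), (7, t)}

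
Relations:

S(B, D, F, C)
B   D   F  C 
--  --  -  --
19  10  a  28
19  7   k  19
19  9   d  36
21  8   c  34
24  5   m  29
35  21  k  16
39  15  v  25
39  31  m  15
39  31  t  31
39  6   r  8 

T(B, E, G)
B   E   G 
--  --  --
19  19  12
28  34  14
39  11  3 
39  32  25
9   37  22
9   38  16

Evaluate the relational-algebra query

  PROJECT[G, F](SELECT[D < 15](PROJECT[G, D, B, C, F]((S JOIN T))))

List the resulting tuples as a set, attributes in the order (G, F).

{(12, a), (12, d), (12, k), (25, r), (3, r)}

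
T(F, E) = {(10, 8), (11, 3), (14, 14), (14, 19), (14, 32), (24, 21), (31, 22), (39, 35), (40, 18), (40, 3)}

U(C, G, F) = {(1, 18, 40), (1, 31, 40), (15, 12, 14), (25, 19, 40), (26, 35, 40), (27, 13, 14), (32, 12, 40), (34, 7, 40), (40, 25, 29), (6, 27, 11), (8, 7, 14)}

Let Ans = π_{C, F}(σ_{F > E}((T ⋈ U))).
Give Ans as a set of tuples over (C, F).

Natural join on F: {(11, 3, 6, 27), (14, 14, 15, 12), (14, 14, 27, 13), (14, 14, 8, 7), (14, 19, 15, 12), (14, 19, 27, 13), (14, 19, 8, 7), (14, 32, 15, 12), (14, 32, 27, 13), (14, 32, 8, 7), (40, 18, 1, 18), (40, 18, 1, 31), (40, 18, 25, 19), (40, 18, 26, 35), (40, 18, 32, 12), (40, 18, 34, 7), (40, 3, 1, 18), (40, 3, 1, 31), (40, 3, 25, 19), (40, 3, 26, 35), (40, 3, 32, 12), (40, 3, 34, 7)}
σ[F > E]: keep tuples satisfying F > E → {(11, 3, 6, 27), (40, 18, 1, 18), (40, 18, 1, 31), (40, 18, 25, 19), (40, 18, 26, 35), (40, 18, 32, 12), (40, 18, 34, 7), (40, 3, 1, 18), (40, 3, 1, 31), (40, 3, 25, 19), (40, 3, 26, 35), (40, 3, 32, 12), (40, 3, 34, 7)}
Keep only column(s) C, F (7 duplicate(s) eliminated): {(1, 40), (25, 40), (26, 40), (32, 40), (34, 40), (6, 11)}

{(1, 40), (25, 40), (26, 40), (32, 40), (34, 40), (6, 11)}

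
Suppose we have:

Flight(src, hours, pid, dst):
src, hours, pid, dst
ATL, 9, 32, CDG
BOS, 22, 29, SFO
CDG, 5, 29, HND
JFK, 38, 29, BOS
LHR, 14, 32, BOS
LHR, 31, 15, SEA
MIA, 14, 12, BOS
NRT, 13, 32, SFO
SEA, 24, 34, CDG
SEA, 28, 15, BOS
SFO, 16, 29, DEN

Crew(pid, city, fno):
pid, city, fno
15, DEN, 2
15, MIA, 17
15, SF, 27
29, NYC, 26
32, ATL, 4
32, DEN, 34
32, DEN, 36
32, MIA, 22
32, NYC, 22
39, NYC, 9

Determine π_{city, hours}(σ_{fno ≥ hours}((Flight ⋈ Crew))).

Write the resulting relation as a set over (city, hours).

Natural join on pid: {(ATL, 9, 32, CDG, ATL, 4), (ATL, 9, 32, CDG, DEN, 34), (ATL, 9, 32, CDG, DEN, 36), (ATL, 9, 32, CDG, MIA, 22), (ATL, 9, 32, CDG, NYC, 22), (BOS, 22, 29, SFO, NYC, 26), (CDG, 5, 29, HND, NYC, 26), (JFK, 38, 29, BOS, NYC, 26), (LHR, 14, 32, BOS, ATL, 4), (LHR, 14, 32, BOS, DEN, 34), (LHR, 14, 32, BOS, DEN, 36), (LHR, 14, 32, BOS, MIA, 22), (LHR, 14, 32, BOS, NYC, 22), (LHR, 31, 15, SEA, DEN, 2), (LHR, 31, 15, SEA, MIA, 17), (LHR, 31, 15, SEA, SF, 27), (NRT, 13, 32, SFO, ATL, 4), (NRT, 13, 32, SFO, DEN, 34), (NRT, 13, 32, SFO, DEN, 36), (NRT, 13, 32, SFO, MIA, 22), (NRT, 13, 32, SFO, NYC, 22), (SEA, 28, 15, BOS, DEN, 2), (SEA, 28, 15, BOS, MIA, 17), (SEA, 28, 15, BOS, SF, 27), (SFO, 16, 29, DEN, NYC, 26)}
σ[fno ≥ hours]: keep tuples satisfying fno ≥ hours → {(ATL, 9, 32, CDG, DEN, 34), (ATL, 9, 32, CDG, DEN, 36), (ATL, 9, 32, CDG, MIA, 22), (ATL, 9, 32, CDG, NYC, 22), (BOS, 22, 29, SFO, NYC, 26), (CDG, 5, 29, HND, NYC, 26), (LHR, 14, 32, BOS, DEN, 34), (LHR, 14, 32, BOS, DEN, 36), (LHR, 14, 32, BOS, MIA, 22), (LHR, 14, 32, BOS, NYC, 22), (NRT, 13, 32, SFO, DEN, 34), (NRT, 13, 32, SFO, DEN, 36), (NRT, 13, 32, SFO, MIA, 22), (NRT, 13, 32, SFO, NYC, 22), (SFO, 16, 29, DEN, NYC, 26)}
Keep only column(s) city, hours (3 duplicate(s) eliminated): {(DEN, 13), (DEN, 14), (DEN, 9), (MIA, 13), (MIA, 14), (MIA, 9), (NYC, 13), (NYC, 14), (NYC, 16), (NYC, 22), (NYC, 5), (NYC, 9)}

{(DEN, 13), (DEN, 14), (DEN, 9), (MIA, 13), (MIA, 14), (MIA, 9), (NYC, 13), (NYC, 14), (NYC, 16), (NYC, 22), (NYC, 5), (NYC, 9)}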